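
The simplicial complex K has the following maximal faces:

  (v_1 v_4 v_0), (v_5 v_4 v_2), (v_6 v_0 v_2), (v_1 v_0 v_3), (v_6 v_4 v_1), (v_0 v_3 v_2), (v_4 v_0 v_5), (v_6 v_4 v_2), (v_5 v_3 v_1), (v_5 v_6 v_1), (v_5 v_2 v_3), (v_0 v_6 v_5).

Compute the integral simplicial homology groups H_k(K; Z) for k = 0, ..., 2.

H_0 = Z,  H_1 = Z/2,  H_2 = 0.

Take the total order v_0 < v_1 < v_2 < v_3 < v_4 < v_5 < v_6 on the vertex set. Then K (dimension 2) consists of the simplices:

  0-simplices (7): [v_0], [v_1], [v_2], [v_3], [v_4], [v_5], [v_6]
  1-simplices (18): (18 of them)
  2-simplices (12): (12 of them)

Hence C_0 ≅ Z^7, C_1 ≅ Z^18, C_2 ≅ Z^12.

∂_1: C_1 → C_0 is given by ∂[p,q] = [q] − [p]. For instance
  ∂[v_0,v_1] = [v_1] − [v_0].
This gives a 7×18 integer matrix of rank 6; reducing to Smith normal form yields diagonal entries (1,1,1,1,1,1).

Boundary ∂_2: C_2 → C_1 acts by ∂[p,q,r] = [q,r] − [p,r] + [p,q]. For instance
  ∂[v_0,v_2,v_3] = [v_2,v_3] − [v_0,v_3] + [v_0,v_2],
  ∂[v_0,v_2,v_6] = [v_2,v_6] − [v_0,v_6] + [v_0,v_2].
The resulting 18×12 matrix has rank 12, and its Smith normal form has invariant factors (1,1,1,1,1,1,1,1,1,1,1,2).

From H_k ≅ ker(∂_k) / im(∂_{k+1}) we obtain:

  H_0: rank C_0 − rank ∂_1 = 7 − 6 = 1, and the invariant factors of ∂_1 are all 1, so H_0 = Z.
  H_1: rank ker ∂_1 − rank ∂_2 = (18 − 6) − 12 = 0, and ∂_2 has invariant factor 2 > 1, so H_1 = Z/2.
  H_2: rank ker ∂_2 − rank ∂_3 = (12 − 12) − 0 = 0, and there is no ∂_3, so H_2 = 0.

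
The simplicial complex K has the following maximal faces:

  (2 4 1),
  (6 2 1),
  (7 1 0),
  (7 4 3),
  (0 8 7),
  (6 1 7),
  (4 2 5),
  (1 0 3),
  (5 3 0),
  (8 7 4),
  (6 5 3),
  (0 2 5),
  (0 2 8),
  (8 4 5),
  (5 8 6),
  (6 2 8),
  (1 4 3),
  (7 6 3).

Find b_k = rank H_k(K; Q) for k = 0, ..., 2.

K has 9 vertices, 27 edges, 18 triangles.
rank ∂_0 = 0, rank ∂_1 = 8 ⇒ b_0 = 9 − 0 − 8 = 1; all invariant factors of ∂_1 are 1 so no torsion. So H_0 ≅ Z.
rank ∂_1 = 8, rank ∂_2 = 18 ⇒ b_1 = 27 − 8 − 18 = 1; ∂_2 has invariant factor(s) [2] giving torsion. So H_1 ≅ Z ⊕ Z/2Z.
rank ∂_2 = 18, rank ∂_3 = 0 ⇒ b_2 = 18 − 18 − 0 = 0. So H_2 ≅ 0.

b_0 = 1, b_1 = 1, b_2 = 0.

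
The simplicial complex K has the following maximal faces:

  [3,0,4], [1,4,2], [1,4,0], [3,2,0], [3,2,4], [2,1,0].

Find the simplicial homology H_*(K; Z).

We work with the vertex ordering 0 < 1 < 2 < 3 < 4. The simplices of K, each written with vertices in increasing order, are:

  0-simplices (5): [0], [1], [2], [3], [4]
  1-simplices (9): [0,1], [0,2], [0,3], [0,4], [1,2], [1,4], [2,3], [2,4], [3,4]
  2-simplices (6): [0,1,2], [0,1,4], [0,2,3], [0,3,4], [1,2,4], [2,3,4]

giving chain groups C_0 ≅ Z^5, C_1 ≅ Z^9, C_2 ≅ Z^6.

∂_1: C_1 → C_0 maps an edge to its endpoints' difference, ∂[p,q] = q − p.
This gives a 5×9 integer matrix of rank 4; reducing to Smith normal form yields diagonal entries (1,1,1,1).

∂_2: C_2 → C_1 acts by ∂[p,q,r] = [q,r] − [p,r] + [p,q]. For instance
  ∂[2,3,4] = [3,4] − [2,4] + [2,3],
  ∂[0,3,4] = [3,4] − [0,4] + [0,3].
The resulting 9×6 matrix has rank 5, and its Smith normal form has invariant factors (1,1,1,1,1).

Now H_k = ker ∂_k / im ∂_{k+1}, so:

  H_0: rank C_0 − rank ∂_1 = 5 − 4 = 1, and the invariant factors of ∂_1 are all 1, so H_0 = Z.
  H_1: rank ker ∂_1 − rank ∂_2 = (9 − 4) − 5 = 0, and the invariant factors of ∂_2 are all 1, so H_1 = 0.
  H_2: rank ker ∂_2 − rank ∂_3 = (6 − 5) − 0 = 1, and there is no ∂_3, so H_2 = Z.

As a check, the Euler characteristic is 5 − 9 + 6 = 2, which agrees with 1 − 0 + 1 = 2.
(K is a triangulation of the 2-sphere S^2.)

H_0 ≅ Z,  H_1 = 0,  H_2 ≅ Z.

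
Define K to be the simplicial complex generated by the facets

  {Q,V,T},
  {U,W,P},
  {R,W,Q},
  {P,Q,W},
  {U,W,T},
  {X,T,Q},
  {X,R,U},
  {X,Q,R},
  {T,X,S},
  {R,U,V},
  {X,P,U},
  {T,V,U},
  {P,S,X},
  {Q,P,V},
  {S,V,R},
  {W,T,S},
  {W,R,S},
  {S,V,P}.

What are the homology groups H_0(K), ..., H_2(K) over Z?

We work with the vertex ordering P < Q < R < S < T < U < V < W < X. The simplices of K, each written with vertices in increasing order, are:

  0-simplices (9): P, Q, R, S, T, U, V, W, X
  1-simplices (27): PQ, PS, PU, PV, PW, PX, QR, QT, QV, QW, QX, RS, RU, RV, RW, RX, ST, SV, SW, SX, TU, TV, TW, TX, UV, UW, UX
  2-simplices (18): PQV, PQW, PSV, PSX, PUW, PUX, QRW, QRX, QTV, QTX, RSV, RSW, RUV, RUX, STW, STX, TUV, TUW

Hence C_0 ≅ Z^9, C_1 ≅ Z^27, C_2 ≅ Z^18.

∂_1: C_1 → C_0 is given by ∂[p,q] = [q] − [p]. For instance
  ∂TV = V − T.
This gives a 9×27 integer matrix of rank 8; reducing to Smith normal form yields diagonal entries (1,1,1,1,1,1,1,1).

∂_2: C_2 → C_1 sends each 2-simplex [p,q,r] to [q,r] − [p,r] + [p,q]. For instance
  ∂QTX = TX − QX + QT,
  ∂STX = TX − SX + ST.
The 27×18 boundary matrix has rank 17 and Smith normal form diag(1,1,1,1,1,1,1,1,1,1,1,1,1,1,1,1,1).

Reading off H_k = ker ∂_k / im ∂_{k+1}:

  H_0: rank C_0 − rank ∂_1 = 9 − 8 = 1, and the invariant factors of ∂_1 are all 1, so H_0 = Z.
  H_1: rank ker ∂_1 − rank ∂_2 = (27 − 8) − 17 = 2, and the invariant factors of ∂_2 are all 1, so H_1 = Z^2.
  H_2: rank ker ∂_2 − rank ∂_3 = (18 − 17) − 0 = 1, and there is no ∂_3, so H_2 = Z.

As a check, the Euler characteristic is 9 − 27 + 18 = 0, which agrees with 1 − 2 + 1 = 0.

H_0 = Z,  H_1 = Z^2,  H_2 = Z.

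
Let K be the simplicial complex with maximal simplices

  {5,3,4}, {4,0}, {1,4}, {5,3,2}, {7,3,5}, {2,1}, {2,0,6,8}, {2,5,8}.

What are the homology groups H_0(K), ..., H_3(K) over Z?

We work with the vertex ordering 0 < 1 < 2 < 3 < 4 < 5 < 6 < 7 < 8. The simplices of K, each written with vertices in increasing order, are:

  0-simplices (9): [0], [1], [2], [3], [4], [5], [6], [7], [8]
  1-simplices (17): [0,2], [0,4], [0,6], [0,8], [1,2], [1,4], [2,3], [2,5], [2,6], [2,8], [3,4], [3,5], [3,7], [4,5], [5,7], [5,8], [6,8]
  2-simplices (8): [0,2,6], [0,2,8], [0,6,8], [2,3,5], [2,5,8], [2,6,8], [3,4,5], [3,5,7]
  3-simplices (1): [0,2,6,8]

giving chain groups C_0 ≅ Z^9, C_1 ≅ Z^17, C_2 ≅ Z^8, C_3 ≅ Z^1.

∂_1: C_1 → C_0 is given by ∂[p,q] = [q] − [p]. For instance
  ∂[3,5] = [5] − [3].
The 9×17 boundary matrix has rank 8 and Smith normal form diag(1,1,1,1,1,1,1,1).

∂_2: C_2 → C_1 maps a triangle to the signed sum of its edges. For instance
  ∂[2,6,8] = [6,8] − [2,8] + [2,6],
  ∂[2,3,5] = [3,5] − [2,5] + [2,3].
The resulting 17×8 matrix has rank 7, and its Smith normal form has invariant factors (1,1,1,1,1,1,1).

The boundary map ∂_3: C_3 → C_2 sends each 3-simplex σ to the alternating sum Σ_i (−1)^i (σ with its i-th vertex removed). For instance
  ∂[0,2,6,8] = [2,6,8] − [0,6,8] + [0,2,8] − [0,2,6].
The 8×1 boundary matrix has rank 1 and Smith normal form diag(1).

Now H_k = ker ∂_k / im ∂_{k+1}, so:

  H_0: rank C_0 − rank ∂_1 = 9 − 8 = 1, and the invariant factors of ∂_1 are all 1, so H_0 ≅ Z.
  H_1: rank ker ∂_1 − rank ∂_2 = (17 − 8) − 7 = 2, and the invariant factors of ∂_2 are all 1, so H_1 ≅ Z^2.
  H_2: rank ker ∂_2 − rank ∂_3 = (8 − 7) − 1 = 0, and the invariant factors of ∂_3 are all 1, so H_2 ≅ 0.
  H_3: rank ker ∂_3 − rank ∂_4 = (1 − 1) − 0 = 0, and there is no ∂_4, so H_3 ≅ 0.

As a check, the Euler characteristic is 9 − 17 + 8 − 1 = -1, which agrees with 1 − 2 + 0 − 0 = -1.

H_0 = Z,  H_1 = Z^2,  H_2 = 0,  H_3 = 0.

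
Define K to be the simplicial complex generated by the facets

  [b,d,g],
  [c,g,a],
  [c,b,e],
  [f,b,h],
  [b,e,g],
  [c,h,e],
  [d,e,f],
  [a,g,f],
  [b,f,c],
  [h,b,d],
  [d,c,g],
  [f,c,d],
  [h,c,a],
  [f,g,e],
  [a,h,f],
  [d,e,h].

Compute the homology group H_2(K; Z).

Take the total order a < b < c < d < e < f < g < h on the vertex set. Then K (dimension 2) consists of the simplices:

  0-simplices (8): a, b, c, d, e, f, g, h
  1-simplices (24): ac, af, ag, ah, bc, bd, be, bf, bg, bh, cd, ce, cf, cg, ch, de, df, dg, dh, ef, eg, eh, fg, fh
  2-simplices (16): acg, ach, afg, afh, bce, bcf, bdg, bdh, beg, bfh, cdf, cdg, ceh, def, deh, efg

giving chain groups C_0 ≅ Z^8, C_1 ≅ Z^24, C_2 ≅ Z^16.

The boundary map ∂_1: C_1 → C_0 is given by ∂[p,q] = [q] − [p].
The 8×24 boundary matrix has rank 7 and Smith normal form diag(1,1,1,1,1,1,1).

Boundary ∂_2: C_2 → C_1 maps a triangle to the signed sum of its edges. For instance
  ∂afh = fh − ah + af,
  ∂bdg = dg − bg + bd.
The 24×16 boundary matrix has rank 15 and Smith normal form diag(1,1,1,1,1,1,1,1,1,1,1,1,1,1,1).

From H_k ≅ ker(∂_k) / im(∂_{k+1}) we obtain:

  H_2: rank ker ∂_2 − rank ∂_3 = (16 − 15) − 0 = 1, and there is no ∂_3, so H_2 ≅ Z.

H_2 ≅ Z.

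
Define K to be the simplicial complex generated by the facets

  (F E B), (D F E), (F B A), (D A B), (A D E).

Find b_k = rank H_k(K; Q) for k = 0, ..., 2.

We work with the vertex ordering A < B < D < E < F. The simplices of K, each written with vertices in increasing order, are:

  0-simplices (5): A, B, D, E, F
  1-simplices (10): AB, AD, AE, AF, BD, BE, BF, DE, DF, EF
  2-simplices (5): ABD, ABF, ADE, BEF, DEF

giving chain groups C_0 ≅ Z^5, C_1 ≅ Z^10, C_2 ≅ Z^5.

Boundary ∂_1: C_1 → C_0 sends each edge [p,q] (with p < q) to q − p.
The 5×10 boundary matrix has rank 4 and Smith normal form diag(1,1,1,1).

Boundary ∂_2: C_2 → C_1 maps a triangle to the signed sum of its edges. For instance
  ∂BEF = EF − BF + BE,
  ∂ABF = BF − AF + AB.
The 10×5 boundary matrix has rank 5 and Smith normal form diag(1,1,1,1,1).

Computing H_k = (kernel of ∂_k) / (image of ∂_{k+1}):

  H_0: rank C_0 − rank ∂_1 = 5 − 4 = 1, and the invariant factors of ∂_1 are all 1, so H_0 = Z.
  H_1: rank ker ∂_1 − rank ∂_2 = (10 − 4) − 5 = 1, and the invariant factors of ∂_2 are all 1, so H_1 = Z.
  H_2: rank ker ∂_2 − rank ∂_3 = (5 − 5) − 0 = 0, and there is no ∂_3, so H_2 = 0.

Hence the Betti numbers are b_0 = 1, b_1 = 1, b_2 = 0.

b_0 = 1, b_1 = 1, b_2 = 0.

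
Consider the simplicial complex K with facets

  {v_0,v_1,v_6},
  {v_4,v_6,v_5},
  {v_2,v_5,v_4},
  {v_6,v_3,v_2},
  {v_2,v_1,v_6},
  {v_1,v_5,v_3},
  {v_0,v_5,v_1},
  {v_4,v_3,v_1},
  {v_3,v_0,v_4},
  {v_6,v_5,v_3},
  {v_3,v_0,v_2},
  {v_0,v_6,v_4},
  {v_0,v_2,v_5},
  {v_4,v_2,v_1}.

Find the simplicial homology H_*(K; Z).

Fix the vertex order v_0 < v_1 < v_2 < v_3 < v_4 < v_5 < v_6 and write every simplex with vertices in increasing order. Then dim K = 2 and the simplices of K are:

  0-simplices (7): [v_0], [v_1], [v_2], [v_3], [v_4], [v_5], [v_6]
  1-simplices (21): (21 of them)
  2-simplices (14): (14 of them)

giving chain groups C_0 ≅ Z^7, C_1 ≅ Z^21, C_2 ≅ Z^14.

The boundary map ∂_1: C_1 → C_0 sends each edge [p,q] (with p < q) to q − p. For instance
  ∂[v_3,v_4] = [v_4] − [v_3].
As a 7×21 matrix over Z this has rank 6, with invariant factors (1,1,1,1,1,1).

∂_2: C_2 → C_1 maps a triangle to the signed sum of its edges. For instance
  ∂[v_0,v_1,v_5] = [v_1,v_5] − [v_0,v_5] + [v_0,v_1],
  ∂[v_1,v_3,v_5] = [v_3,v_5] − [v_1,v_5] + [v_1,v_3].
As a 21×14 matrix over Z this has rank 13, with invariant factors (1,1,1,1,1,1,1,1,1,1,1,1,1).

Now H_k = ker ∂_k / im ∂_{k+1}, so:

  H_0: rank C_0 − rank ∂_1 = 7 − 6 = 1, and the invariant factors of ∂_1 are all 1, so H_0 = Z.
  H_1: rank ker ∂_1 − rank ∂_2 = (21 − 6) − 13 = 2, and the invariant factors of ∂_2 are all 1, so H_1 = Z^2.
  H_2: rank ker ∂_2 − rank ∂_3 = (14 − 13) − 0 = 1, and there is no ∂_3, so H_2 = Z.

H_0 = Z,  H_1 = Z^2,  H_2 = Z.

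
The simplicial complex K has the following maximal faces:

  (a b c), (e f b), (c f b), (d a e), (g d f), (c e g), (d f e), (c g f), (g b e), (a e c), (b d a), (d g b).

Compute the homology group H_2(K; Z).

K has 7 vertices, 18 edges, 12 triangles.
rank ∂_2 = 12, rank ∂_3 = 0 ⇒ b_2 = 12 − 12 − 0 = 0. So H_2 ≅ 0.

H_2 ≅ 0.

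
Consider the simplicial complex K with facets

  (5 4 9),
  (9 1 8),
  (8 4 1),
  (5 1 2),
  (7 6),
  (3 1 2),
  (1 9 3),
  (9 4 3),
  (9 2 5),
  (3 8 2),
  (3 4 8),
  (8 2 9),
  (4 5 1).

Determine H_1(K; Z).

K has 9 vertices, 19 edges, 12 triangles.
rank ∂_1 = 7, rank ∂_2 = 12 ⇒ b_1 = 19 − 7 − 12 = 0; ∂_2 has invariant factor(s) [2] giving torsion. So H_1 = Z/2.

H_1 = Z/2.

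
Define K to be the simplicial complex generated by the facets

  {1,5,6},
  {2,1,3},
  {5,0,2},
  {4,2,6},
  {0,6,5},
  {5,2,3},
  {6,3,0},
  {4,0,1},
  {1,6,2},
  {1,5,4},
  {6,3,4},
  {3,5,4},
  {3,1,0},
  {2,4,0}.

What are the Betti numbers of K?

b_0 = 1, b_1 = 2, b_2 = 1.

We work with the vertex ordering 0 < 1 < 2 < 3 < 4 < 5 < 6. The simplices of K, each written with vertices in increasing order, are:

  0-simplices (7): [0], [1], [2], [3], [4], [5], [6]
  1-simplices (21): [0,1], [0,2], [0,3], [0,4], [0,5], [0,6], [1,2], [1,3], [1,4], [1,5], [1,6], [2,3], [2,4], [2,5], [2,6], [3,4], [3,5], [3,6], [4,5], [4,6], [5,6]
  2-simplices (14): [0,1,3], [0,1,4], [0,2,4], [0,2,5], [0,3,6], [0,5,6], [1,2,3], [1,2,6], [1,4,5], [1,5,6], [2,3,5], [2,4,6], [3,4,5], [3,4,6]

giving chain groups C_0 ≅ Z^7, C_1 ≅ Z^21, C_2 ≅ Z^14.

The boundary map ∂_1: C_1 → C_0 maps an edge to its endpoints' difference, ∂[p,q] = q − p. For instance
  ∂[1,4] = [4] − [1].
This gives a 7×21 integer matrix of rank 6; reducing to Smith normal form yields diagonal entries (1,1,1,1,1,1).

∂_2: C_2 → C_1 sends each 2-simplex [p,q,r] to [q,r] − [p,r] + [p,q]. For instance
  ∂[3,4,5] = [4,5] − [3,5] + [3,4],
  ∂[0,3,6] = [3,6] − [0,6] + [0,3].
This gives a 21×14 integer matrix of rank 13; reducing to Smith normal form yields diagonal entries (1,1,1,1,1,1,1,1,1,1,1,1,1).

From H_k ≅ ker(∂_k) / im(∂_{k+1}) we obtain:

  H_0: rank C_0 − rank ∂_1 = 7 − 6 = 1, and the invariant factors of ∂_1 are all 1, so H_0 ≅ Z.
  H_1: rank ker ∂_1 − rank ∂_2 = (21 − 6) − 13 = 2, and the invariant factors of ∂_2 are all 1, so H_1 ≅ Z^2.
  H_2: rank ker ∂_2 − rank ∂_3 = (14 − 13) − 0 = 1, and there is no ∂_3, so H_2 ≅ Z.

Hence the Betti numbers are b_0 = 1, b_1 = 2, b_2 = 1.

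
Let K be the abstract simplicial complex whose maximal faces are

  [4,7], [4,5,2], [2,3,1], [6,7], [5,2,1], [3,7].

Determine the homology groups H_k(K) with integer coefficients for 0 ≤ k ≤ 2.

Order the vertices as 1 < 2 < 3 < 4 < 5 < 6 < 7. Listing each simplex with vertices in this order, K has dimension 2 with simplices:

  0-simplices (7): [1], [2], [3], [4], [5], [6], [7]
  1-simplices (10): [1,2], [1,3], [1,5], [2,3], [2,4], [2,5], [3,7], [4,5], [4,7], [6,7]
  2-simplices (3): [1,2,3], [1,2,5], [2,4,5]

giving chain groups C_0 ≅ Z^7, C_1 ≅ Z^10, C_2 ≅ Z^3.

∂_1: C_1 → C_0 maps an edge to its endpoints' difference, ∂[p,q] = q − p. For instance
  ∂[1,5] = [5] − [1].
As a 7×10 matrix over Z this has rank 6, with invariant factors (1,1,1,1,1,1).

∂_2: C_2 → C_1 acts by ∂[p,q,r] = [q,r] − [p,r] + [p,q]. For instance
  ∂[2,4,5] = [4,5] − [2,5] + [2,4],
  ∂[1,2,5] = [2,5] − [1,5] + [1,2].
The 10×3 boundary matrix has rank 3 and Smith normal form diag(1,1,1).

From H_k ≅ ker(∂_k) / im(∂_{k+1}) we obtain:

  H_0: rank C_0 − rank ∂_1 = 7 − 6 = 1, and the invariant factors of ∂_1 are all 1, so H_0 ≅ Z.
  H_1: rank ker ∂_1 − rank ∂_2 = (10 − 6) − 3 = 1, and the invariant factors of ∂_2 are all 1, so H_1 ≅ Z.
  H_2: rank ker ∂_2 − rank ∂_3 = (3 − 3) − 0 = 0, and there is no ∂_3, so H_2 ≅ 0.

H_0 ≅ Z,  H_1 ≅ Z,  H_2 = 0.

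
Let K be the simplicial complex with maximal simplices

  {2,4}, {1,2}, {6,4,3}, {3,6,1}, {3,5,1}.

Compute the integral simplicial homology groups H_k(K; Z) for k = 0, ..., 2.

Order the vertices as 1 < 2 < 3 < 4 < 5 < 6. Listing each simplex with vertices in this order, K has dimension 2 with simplices:

  0-simplices (6): [1], [2], [3], [4], [5], [6]
  1-simplices (9): [1,2], [1,3], [1,5], [1,6], [2,4], [3,4], [3,5], [3,6], [4,6]
  2-simplices (3): [1,3,5], [1,3,6], [3,4,6]

giving chain groups C_0 ≅ Z^6, C_1 ≅ Z^9, C_2 ≅ Z^3.

The boundary map ∂_1: C_1 → C_0 is given by ∂[p,q] = [q] − [p].
As a 6×9 matrix over Z this has rank 5, with invariant factors (1,1,1,1,1).

Boundary ∂_2: C_2 → C_1 sends each 2-simplex [p,q,r] to [q,r] − [p,r] + [p,q]. For instance
  ∂[1,3,6] = [3,6] − [1,6] + [1,3],
  ∂[1,3,5] = [3,5] − [1,5] + [1,3].
The 9×3 boundary matrix has rank 3 and Smith normal form diag(1,1,1).

Reading off H_k = ker ∂_k / im ∂_{k+1}:

  H_0: rank C_0 − rank ∂_1 = 6 − 5 = 1, and the invariant factors of ∂_1 are all 1, so H_0 ≅ Z.
  H_1: rank ker ∂_1 − rank ∂_2 = (9 − 5) − 3 = 1, and the invariant factors of ∂_2 are all 1, so H_1 ≅ Z.
  H_2: rank ker ∂_2 − rank ∂_3 = (3 − 3) − 0 = 0, and there is no ∂_3, so H_2 ≅ 0.

As a check, the Euler characteristic is 6 − 9 + 3 = 0, which agrees with 1 − 1 + 0 = 0.

H_0 ≅ Z,  H_1 ≅ Z,  H_2 = 0.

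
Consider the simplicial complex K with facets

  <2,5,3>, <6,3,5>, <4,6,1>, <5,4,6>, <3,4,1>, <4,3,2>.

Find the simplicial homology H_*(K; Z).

Fix the vertex order 1 < 2 < 3 < 4 < 5 < 6 and write every simplex with vertices in increasing order. Then dim K = 2 and the simplices of K are:

  0-simplices (6): [1], [2], [3], [4], [5], [6]
  1-simplices (12): [1,3], [1,4], [1,6], [2,3], [2,4], [2,5], [3,4], [3,5], [3,6], [4,5], [4,6], [5,6]
  2-simplices (6): [1,3,4], [1,4,6], [2,3,4], [2,3,5], [3,5,6], [4,5,6]

Hence C_0 ≅ Z^6, C_1 ≅ Z^12, C_2 ≅ Z^6.

The boundary map ∂_1: C_1 → C_0 sends each edge [p,q] (with p < q) to q − p. For instance
  ∂[5,6] = [6] − [5].
The resulting 6×12 matrix has rank 5, and its Smith normal form has invariant factors (1,1,1,1,1).

The boundary map ∂_2: C_2 → C_1 sends each 2-simplex [p,q,r] to [q,r] − [p,r] + [p,q]. For instance
  ∂[1,4,6] = [4,6] − [1,6] + [1,4],
  ∂[1,3,4] = [3,4] − [1,4] + [1,3].
As a 12×6 matrix over Z this has rank 6, with invariant factors (1,1,1,1,1,1).

Computing H_k = (kernel of ∂_k) / (image of ∂_{k+1}):

  H_0: rank C_0 − rank ∂_1 = 6 − 5 = 1, and the invariant factors of ∂_1 are all 1, so H_0 ≅ Z.
  H_1: rank ker ∂_1 − rank ∂_2 = (12 − 5) − 6 = 1, and the invariant factors of ∂_2 are all 1, so H_1 ≅ Z.
  H_2: rank ker ∂_2 − rank ∂_3 = (6 − 6) − 0 = 0, and there is no ∂_3, so H_2 ≅ 0.

(K is a triangulation of the cylinder S^1 x I.)

H_0 = Z,  H_1 = Z,  H_2 = 0.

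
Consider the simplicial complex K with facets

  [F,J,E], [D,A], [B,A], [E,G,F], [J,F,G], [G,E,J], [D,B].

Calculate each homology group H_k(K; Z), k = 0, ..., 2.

We work with the vertex ordering A < B < D < E < F < G < J. The simplices of K, each written with vertices in increasing order, are:

  0-simplices (7): A, B, D, E, F, G, J
  1-simplices (9): AB, AD, BD, EF, EG, EJ, FG, FJ, GJ
  2-simplices (4): EFG, EFJ, EGJ, FGJ

so the chain groups are C_0 ≅ Z^7, C_1 ≅ Z^9, C_2 ≅ Z^4.

∂_1: C_1 → C_0 is given by ∂[p,q] = [q] − [p].
The resulting 7×9 matrix has rank 5, and its Smith normal form has invariant factors (1,1,1,1,1).

∂_2: C_2 → C_1 maps a triangle to the signed sum of its edges. For instance
  ∂EGJ = GJ − EJ + EG,
  ∂EFJ = FJ − EJ + EF.
The resulting 9×4 matrix has rank 3, and its Smith normal form has invariant factors (1,1,1).

Now H_k = ker ∂_k / im ∂_{k+1}, so:

  H_0: rank C_0 − rank ∂_1 = 7 − 5 = 2, and the invariant factors of ∂_1 are all 1, so H_0 = Z^2.
  H_1: rank ker ∂_1 − rank ∂_2 = (9 − 5) − 3 = 1, and the invariant factors of ∂_2 are all 1, so H_1 = Z.
  H_2: rank ker ∂_2 − rank ∂_3 = (4 − 3) − 0 = 1, and there is no ∂_3, so H_2 = Z.

H_0 ≅ Z^2,  H_1 ≅ Z,  H_2 ≅ Z.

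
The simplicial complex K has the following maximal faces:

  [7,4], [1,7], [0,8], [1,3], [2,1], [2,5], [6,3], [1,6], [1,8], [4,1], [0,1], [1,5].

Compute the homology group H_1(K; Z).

K has 9 vertices, 12 edges.
rank ∂_1 = 8, rank ∂_2 = 0 ⇒ b_1 = 12 − 8 − 0 = 4. So H_1 = Z^4.

H_1 ≅ Z^4.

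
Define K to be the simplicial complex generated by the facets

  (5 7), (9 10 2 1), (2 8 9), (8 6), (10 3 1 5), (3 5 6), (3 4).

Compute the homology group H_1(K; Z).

H_1 ≅ Z.

K has 10 vertices, 18 edges, 10 triangles, 2 3-simplices.
rank ∂_1 = 9, rank ∂_2 = 8 ⇒ b_1 = 18 − 9 − 8 = 1; all invariant factors of ∂_2 are 1 so no torsion. So H_1 = Z.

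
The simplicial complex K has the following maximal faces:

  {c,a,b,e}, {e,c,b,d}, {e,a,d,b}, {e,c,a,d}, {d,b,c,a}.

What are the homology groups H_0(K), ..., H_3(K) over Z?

H_0 ≅ Z,  H_1 = 0,  H_2 = 0,  H_3 ≅ Z.

Fix the vertex order a < b < c < d < e and write every simplex with vertices in increasing order. Then dim K = 3 and the simplices of K are:

  0-simplices (5): a, b, c, d, e
  1-simplices (10): ab, ac, ad, ae, bc, bd, be, cd, ce, de
  2-simplices (10): abc, abd, abe, acd, ace, ade, bcd, bce, bde, cde
  3-simplices (5): abcd, abce, abde, acde, bcde

so the chain groups are C_0 ≅ Z^5, C_1 ≅ Z^10, C_2 ≅ Z^10, C_3 ≅ Z^5.

Boundary ∂_1: C_1 → C_0 maps an edge to its endpoints' difference, ∂[p,q] = q − p. For instance
  ∂ab = b − a.
The resulting 5×10 matrix has rank 4, and its Smith normal form has invariant factors (1,1,1,1).

∂_2: C_2 → C_1 acts by ∂[p,q,r] = [q,r] − [p,r] + [p,q]. For instance
  ∂ade = de − ae + ad,
  ∂abe = be − ae + ab.
As a 10×10 matrix over Z this has rank 6, with invariant factors (1,1,1,1,1,1).

The boundary map ∂_3: C_3 → C_2 sends each 3-simplex σ to the alternating sum Σ_i (−1)^i (σ with its i-th vertex removed). For instance
  ∂acde = cde − ade + ace − acd,
  ∂bcde = cde − bde + bce − bcd.
The 10×5 boundary matrix has rank 4 and Smith normal form diag(1,1,1,1).

Now H_k = ker ∂_k / im ∂_{k+1}, so:

  H_0: rank C_0 − rank ∂_1 = 5 − 4 = 1, and the invariant factors of ∂_1 are all 1, so H_0 = Z.
  H_1: rank ker ∂_1 − rank ∂_2 = (10 − 4) − 6 = 0, and the invariant factors of ∂_2 are all 1, so H_1 = 0.
  H_2: rank ker ∂_2 − rank ∂_3 = (10 − 6) − 4 = 0, and the invariant factors of ∂_3 are all 1, so H_2 = 0.
  H_3: rank ker ∂_3 − rank ∂_4 = (5 − 4) − 0 = 1, and there is no ∂_4, so H_3 = Z.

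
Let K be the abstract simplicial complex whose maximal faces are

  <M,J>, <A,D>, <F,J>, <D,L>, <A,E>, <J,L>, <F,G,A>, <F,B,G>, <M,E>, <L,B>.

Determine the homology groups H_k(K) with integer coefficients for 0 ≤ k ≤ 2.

H_0 ≅ Z,  H_1 ≅ Z^3,  H_2 = 0.

Fix the vertex order A < B < D < E < F < G < J < L < M and write every simplex with vertices in increasing order. Then dim K = 2 and the simplices of K are:

  0-simplices (9): A, B, D, E, F, G, J, L, M
  1-simplices (13): AD, AE, AF, AG, BF, BG, BL, DL, EM, FG, FJ, JL, JM
  2-simplices (2): AFG, BFG

so the chain groups are C_0 ≅ Z^9, C_1 ≅ Z^13, C_2 ≅ Z^2.

Boundary ∂_1: C_1 → C_0 sends each edge [p,q] (with p < q) to q − p. For instance
  ∂AE = E − A.
This gives a 9×13 integer matrix of rank 8; reducing to Smith normal form yields diagonal entries (1,1,1,1,1,1,1,1).

Boundary ∂_2: C_2 → C_1 sends each 2-simplex [p,q,r] to [q,r] − [p,r] + [p,q]. For instance
  ∂AFG = FG − AG + AF,
  ∂BFG = FG − BG + BF.
The 13×2 boundary matrix has rank 2 and Smith normal form diag(1,1).

From H_k ≅ ker(∂_k) / im(∂_{k+1}) we obtain:

  H_0: rank C_0 − rank ∂_1 = 9 − 8 = 1, and the invariant factors of ∂_1 are all 1, so H_0 ≅ Z.
  H_1: rank ker ∂_1 − rank ∂_2 = (13 − 8) − 2 = 3, and the invariant factors of ∂_2 are all 1, so H_1 ≅ Z^3.
  H_2: rank ker ∂_2 − rank ∂_3 = (2 − 2) − 0 = 0, and there is no ∂_3, so H_2 ≅ 0.

As a check, the Euler characteristic is 9 − 13 + 2 = -2, which agrees with 1 − 3 + 0 = -2.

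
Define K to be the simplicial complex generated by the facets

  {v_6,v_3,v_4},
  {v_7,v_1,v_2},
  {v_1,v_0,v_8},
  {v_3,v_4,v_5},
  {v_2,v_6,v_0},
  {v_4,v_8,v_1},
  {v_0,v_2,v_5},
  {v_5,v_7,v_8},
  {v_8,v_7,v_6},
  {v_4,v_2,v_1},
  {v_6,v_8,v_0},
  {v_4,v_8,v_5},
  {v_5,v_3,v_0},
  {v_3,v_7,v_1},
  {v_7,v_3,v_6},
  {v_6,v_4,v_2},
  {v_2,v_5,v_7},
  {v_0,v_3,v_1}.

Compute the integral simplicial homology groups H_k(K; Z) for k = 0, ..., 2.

H_0 = Z,  H_1 = Z^2,  H_2 = Z.

Order the vertices as v_0 < v_1 < v_2 < v_3 < v_4 < v_5 < v_6 < v_7 < v_8. Listing each simplex with vertices in this order, K has dimension 2 with simplices:

  0-simplices (9): [v_0], [v_1], [v_2], [v_3], [v_4], [v_5], [v_6], [v_7], [v_8]
  1-simplices (27): (27 of them)
  2-simplices (18): (18 of them)

giving chain groups C_0 ≅ Z^9, C_1 ≅ Z^27, C_2 ≅ Z^18.

∂_1: C_1 → C_0 sends each edge [p,q] (with p < q) to q − p.
This gives a 9×27 integer matrix of rank 8; reducing to Smith normal form yields diagonal entries (1,1,1,1,1,1,1,1).

Boundary ∂_2: C_2 → C_1 maps a triangle to the signed sum of its edges. For instance
  ∂[v_3,v_4,v_6] = [v_4,v_6] − [v_3,v_6] + [v_3,v_4],
  ∂[v_2,v_4,v_6] = [v_4,v_6] − [v_2,v_6] + [v_2,v_4].
The resulting 27×18 matrix has rank 17, and its Smith normal form has invariant factors (1,1,1,1,1,1,1,1,1,1,1,1,1,1,1,1,1).

Reading off H_k = ker ∂_k / im ∂_{k+1}:

  H_0: rank C_0 − rank ∂_1 = 9 − 8 = 1, and the invariant factors of ∂_1 are all 1, so H_0 = Z.
  H_1: rank ker ∂_1 − rank ∂_2 = (27 − 8) − 17 = 2, and the invariant factors of ∂_2 are all 1, so H_1 = Z^2.
  H_2: rank ker ∂_2 − rank ∂_3 = (18 − 17) − 0 = 1, and there is no ∂_3, so H_2 = Z.

As a check, the Euler characteristic is 9 − 27 + 18 = 0, which agrees with 1 − 2 + 1 = 0.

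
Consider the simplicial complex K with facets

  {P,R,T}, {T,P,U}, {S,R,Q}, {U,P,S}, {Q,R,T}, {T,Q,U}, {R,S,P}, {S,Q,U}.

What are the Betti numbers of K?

b_0 = 1, b_1 = 0, b_2 = 1.

We work with the vertex ordering P < Q < R < S < T < U. The simplices of K, each written with vertices in increasing order, are:

  0-simplices (6): P, Q, R, S, T, U
  1-simplices (12): PR, PS, PT, PU, QR, QS, QT, QU, RS, RT, SU, TU
  2-simplices (8): PRS, PRT, PSU, PTU, QRS, QRT, QSU, QTU

Hence C_0 ≅ Z^6, C_1 ≅ Z^12, C_2 ≅ Z^8.

The boundary map ∂_1: C_1 → C_0 sends each edge [p,q] (with p < q) to q − p.
The 6×12 boundary matrix has rank 5 and Smith normal form diag(1,1,1,1,1).

∂_2: C_2 → C_1 sends each 2-simplex [p,q,r] to [q,r] − [p,r] + [p,q]. For instance
  ∂PTU = TU − PU + PT,
  ∂PRT = RT − PT + PR.
The resulting 12×8 matrix has rank 7, and its Smith normal form has invariant factors (1,1,1,1,1,1,1).

Reading off H_k = ker ∂_k / im ∂_{k+1}:

  H_0: rank C_0 − rank ∂_1 = 6 − 5 = 1, and the invariant factors of ∂_1 are all 1, so H_0 ≅ Z.
  H_1: rank ker ∂_1 − rank ∂_2 = (12 − 5) − 7 = 0, and the invariant factors of ∂_2 are all 1, so H_1 ≅ 0.
  H_2: rank ker ∂_2 − rank ∂_3 = (8 − 7) − 0 = 1, and there is no ∂_3, so H_2 ≅ Z.

As a check, the Euler characteristic is 6 − 12 + 8 = 2, which agrees with 1 − 0 + 1 = 2.

Hence the Betti numbers are b_0 = 1, b_1 = 0, b_2 = 1.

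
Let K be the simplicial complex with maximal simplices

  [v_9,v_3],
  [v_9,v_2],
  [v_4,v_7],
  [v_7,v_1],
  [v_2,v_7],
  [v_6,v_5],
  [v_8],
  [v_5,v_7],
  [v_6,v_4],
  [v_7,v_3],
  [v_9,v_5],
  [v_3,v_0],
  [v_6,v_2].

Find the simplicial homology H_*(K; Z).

H_0 ≅ Z^2,  H_1 ≅ Z^4.

Take the total order v_0 < v_1 < v_2 < v_3 < v_4 < v_5 < v_6 < v_7 < v_8 < v_9 on the vertex set. Then K (dimension 1) consists of the simplices:

  0-simplices (10): [v_0], [v_1], [v_2], [v_3], [v_4], [v_5], [v_6], [v_7], [v_8], [v_9]
  1-simplices (12): [v_0,v_3], [v_1,v_7], [v_2,v_6], [v_2,v_7], [v_2,v_9], [v_3,v_7], [v_3,v_9], [v_4,v_6], [v_4,v_7], [v_5,v_6], [v_5,v_7], [v_5,v_9]

so the chain groups are C_0 ≅ Z^10, C_1 ≅ Z^12.

Boundary ∂_1: C_1 → C_0 maps an edge to its endpoints' difference, ∂[p,q] = q − p.
As a 10×12 matrix over Z this has rank 8, with invariant factors (1,1,1,1,1,1,1,1).

From H_k ≅ ker(∂_k) / im(∂_{k+1}) we obtain:

  H_0: rank C_0 − rank ∂_1 = 10 − 8 = 2, and the invariant factors of ∂_1 are all 1, so H_0 ≅ Z^2.
  H_1: rank ker ∂_1 − rank ∂_2 = (12 − 8) − 0 = 4, and there is no ∂_2, so H_1 ≅ Z^4.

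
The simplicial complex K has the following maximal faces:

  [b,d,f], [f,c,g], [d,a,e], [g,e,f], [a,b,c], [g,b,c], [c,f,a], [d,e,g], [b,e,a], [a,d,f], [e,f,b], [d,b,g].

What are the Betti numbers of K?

Take the total order a < b < c < d < e < f < g on the vertex set. Then K (dimension 2) consists of the simplices:

  0-simplices (7): a, b, c, d, e, f, g
  1-simplices (18): ab, ac, ad, ae, af, bc, bd, be, bf, bg, cf, cg, de, df, dg, ef, eg, fg
  2-simplices (12): abc, abe, acf, ade, adf, bcg, bdf, bdg, bef, cfg, deg, efg

Hence C_0 ≅ Z^7, C_1 ≅ Z^18, C_2 ≅ Z^12.

The boundary map ∂_1: C_1 → C_0 sends each edge [p,q] (with p < q) to q − p.
This gives a 7×18 integer matrix of rank 6; reducing to Smith normal form yields diagonal entries (1,1,1,1,1,1).

Boundary ∂_2: C_2 → C_1 acts by ∂[p,q,r] = [q,r] − [p,r] + [p,q]. For instance
  ∂deg = eg − dg + de,
  ∂bcg = cg − bg + bc.
The resulting 18×12 matrix has rank 12, and its Smith normal form has invariant factors (1,1,1,1,1,1,1,1,1,1,1,2).

Reading off H_k = ker ∂_k / im ∂_{k+1}:

  H_0: rank C_0 − rank ∂_1 = 7 − 6 = 1, and the invariant factors of ∂_1 are all 1, so H_0 ≅ Z.
  H_1: rank ker ∂_1 − rank ∂_2 = (18 − 6) − 12 = 0, and ∂_2 has invariant factor 2 > 1, so H_1 ≅ Z/2.
  H_2: rank ker ∂_2 − rank ∂_3 = (12 − 12) − 0 = 0, and there is no ∂_3, so H_2 ≅ 0.

Hence the Betti numbers are b_0 = 1, b_1 = 0, b_2 = 0.

b_0 = 1, b_1 = 0, b_2 = 0.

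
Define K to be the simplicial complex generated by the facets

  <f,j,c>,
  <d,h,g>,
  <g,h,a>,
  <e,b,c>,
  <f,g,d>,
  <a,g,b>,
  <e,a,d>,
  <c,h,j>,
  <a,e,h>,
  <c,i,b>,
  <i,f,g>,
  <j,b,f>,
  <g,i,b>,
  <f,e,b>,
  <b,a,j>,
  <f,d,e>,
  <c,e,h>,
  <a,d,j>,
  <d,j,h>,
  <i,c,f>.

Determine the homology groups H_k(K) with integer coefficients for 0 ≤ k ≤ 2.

Order the vertices as a < b < c < d < e < f < g < h < i < j. Listing each simplex with vertices in this order, K has dimension 2 with simplices:

  0-simplices (10): a, b, c, d, e, f, g, h, i, j
  1-simplices (30): ab, ad, ae, ag, ah, aj, bc, be, bf, bg, bi, bj, ce, cf, ch, ci, cj, de, df, dg, dh, dj, ef, eh, fg, fi, fj, gh, gi, hj
  2-simplices (20): abg, abj, ade, adj, aeh, agh, bce, bci, bef, bfj, bgi, ceh, cfi, cfj, chj, def, dfg, dgh, dhj, fgi

Hence C_0 ≅ Z^10, C_1 ≅ Z^30, C_2 ≅ Z^20.

Boundary ∂_1: C_1 → C_0 maps an edge to its endpoints' difference, ∂[p,q] = q − p.
The resulting 10×30 matrix has rank 9, and its Smith normal form has invariant factors (1,1,1,1,1,1,1,1,1).

The boundary map ∂_2: C_2 → C_1 sends each 2-simplex [p,q,r] to [q,r] − [p,r] + [p,q]. For instance
  ∂bgi = gi − bi + bg,
  ∂cfi = fi − ci + cf.
As a 30×20 matrix over Z this has rank 20, with invariant factors (1,1,1,1,1,1,1,1,1,1,1,1,1,1,1,1,1,1,1,2).

Now H_k = ker ∂_k / im ∂_{k+1}, so:

  H_0: rank C_0 − rank ∂_1 = 10 − 9 = 1, and the invariant factors of ∂_1 are all 1, so H_0 ≅ Z.
  H_1: rank ker ∂_1 − rank ∂_2 = (30 − 9) − 20 = 1, and ∂_2 has invariant factor 2 > 1, so H_1 ≅ Z ⊕ Z/2Z.
  H_2: rank ker ∂_2 − rank ∂_3 = (20 − 20) − 0 = 0, and there is no ∂_3, so H_2 ≅ 0.

As a check, the Euler characteristic is 10 − 30 + 20 = 0, which agrees with 1 − 1 + 0 = 0.

H_0 = Z,  H_1 = Z ⊕ Z/2Z,  H_2 = 0.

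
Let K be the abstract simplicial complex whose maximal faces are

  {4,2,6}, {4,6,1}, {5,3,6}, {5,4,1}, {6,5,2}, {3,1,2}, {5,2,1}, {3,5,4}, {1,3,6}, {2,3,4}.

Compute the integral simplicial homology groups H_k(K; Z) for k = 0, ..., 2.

We work with the vertex ordering 1 < 2 < 3 < 4 < 5 < 6. The simplices of K, each written with vertices in increasing order, are:

  0-simplices (6): [1], [2], [3], [4], [5], [6]
  1-simplices (15): [1,2], [1,3], [1,4], [1,5], [1,6], [2,3], [2,4], [2,5], [2,6], [3,4], [3,5], [3,6], [4,5], [4,6], [5,6]
  2-simplices (10): [1,2,3], [1,2,5], [1,3,6], [1,4,5], [1,4,6], [2,3,4], [2,4,6], [2,5,6], [3,4,5], [3,5,6]

Hence C_0 ≅ Z^6, C_1 ≅ Z^15, C_2 ≅ Z^10.

Boundary ∂_1: C_1 → C_0 sends each edge [p,q] (with p < q) to q − p. For instance
  ∂[1,3] = [3] − [1].
As a 6×15 matrix over Z this has rank 5, with invariant factors (1,1,1,1,1).

The boundary map ∂_2: C_2 → C_1 acts by ∂[p,q,r] = [q,r] − [p,r] + [p,q]. For instance
  ∂[3,5,6] = [5,6] − [3,6] + [3,5],
  ∂[3,4,5] = [4,5] − [3,5] + [3,4].
The resulting 15×10 matrix has rank 10, and its Smith normal form has invariant factors (1,1,1,1,1,1,1,1,1,2).

From H_k ≅ ker(∂_k) / im(∂_{k+1}) we obtain:

  H_0: rank C_0 − rank ∂_1 = 6 − 5 = 1, and the invariant factors of ∂_1 are all 1, so H_0 ≅ Z.
  H_1: rank ker ∂_1 − rank ∂_2 = (15 − 5) − 10 = 0, and ∂_2 has invariant factor 2 > 1, so H_1 ≅ Z/2.
  H_2: rank ker ∂_2 − rank ∂_3 = (10 − 10) − 0 = 0, and there is no ∂_3, so H_2 ≅ 0.

As a check, the Euler characteristic is 6 − 15 + 10 = 1, which agrees with 1 − 0 + 0 = 1.
(K is a triangulation of the real projective plane RP^2.)

H_0 = Z,  H_1 = Z/2,  H_2 = 0.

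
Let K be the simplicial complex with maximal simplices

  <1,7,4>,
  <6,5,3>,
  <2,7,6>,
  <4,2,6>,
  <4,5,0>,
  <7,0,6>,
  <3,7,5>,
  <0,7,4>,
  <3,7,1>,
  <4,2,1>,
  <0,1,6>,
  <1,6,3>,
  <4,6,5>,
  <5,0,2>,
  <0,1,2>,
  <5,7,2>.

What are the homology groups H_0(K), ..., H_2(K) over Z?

H_0 ≅ Z,  H_1 ≅ Z^2,  H_2 ≅ Z.

Order the vertices as 0 < 1 < 2 < 3 < 4 < 5 < 6 < 7. Listing each simplex with vertices in this order, K has dimension 2 with simplices:

  0-simplices (8): [0], [1], [2], [3], [4], [5], [6], [7]
  1-simplices (24): (24 of them)
  2-simplices (16): [0,1,2], [0,1,6], [0,2,5], [0,4,5], [0,4,7], [0,6,7], [1,2,4], [1,3,6], [1,3,7], [1,4,7], [2,4,6], [2,5,7], [2,6,7], [3,5,6], [3,5,7], [4,5,6]

Hence C_0 ≅ Z^8, C_1 ≅ Z^24, C_2 ≅ Z^16.

The boundary map ∂_1: C_1 → C_0 sends each edge [p,q] (with p < q) to q − p.
The resulting 8×24 matrix has rank 7, and its Smith normal form has invariant factors (1,1,1,1,1,1,1).

Boundary ∂_2: C_2 → C_1 acts by ∂[p,q,r] = [q,r] − [p,r] + [p,q]. For instance
  ∂[3,5,7] = [5,7] − [3,7] + [3,5],
  ∂[2,4,6] = [4,6] − [2,6] + [2,4].
As a 24×16 matrix over Z this has rank 15, with invariant factors (1,1,1,1,1,1,1,1,1,1,1,1,1,1,1).

From H_k ≅ ker(∂_k) / im(∂_{k+1}) we obtain:

  H_0: rank C_0 − rank ∂_1 = 8 − 7 = 1, and the invariant factors of ∂_1 are all 1, so H_0 = Z.
  H_1: rank ker ∂_1 − rank ∂_2 = (24 − 7) − 15 = 2, and the invariant factors of ∂_2 are all 1, so H_1 = Z^2.
  H_2: rank ker ∂_2 − rank ∂_3 = (16 − 15) − 0 = 1, and there is no ∂_3, so H_2 = Z.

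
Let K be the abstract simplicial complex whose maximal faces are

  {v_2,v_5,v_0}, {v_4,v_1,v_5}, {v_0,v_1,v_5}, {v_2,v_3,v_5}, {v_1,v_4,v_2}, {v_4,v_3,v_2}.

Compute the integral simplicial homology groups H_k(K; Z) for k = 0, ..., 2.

We work with the vertex ordering v_0 < v_1 < v_2 < v_3 < v_4 < v_5. The simplices of K, each written with vertices in increasing order, are:

  0-simplices (6): [v_0], [v_1], [v_2], [v_3], [v_4], [v_5]
  1-simplices (12): [v_0,v_1], [v_0,v_2], [v_0,v_5], [v_1,v_2], [v_1,v_4], [v_1,v_5], [v_2,v_3], [v_2,v_4], [v_2,v_5], [v_3,v_4], [v_3,v_5], [v_4,v_5]
  2-simplices (6): [v_0,v_1,v_5], [v_0,v_2,v_5], [v_1,v_2,v_4], [v_1,v_4,v_5], [v_2,v_3,v_4], [v_2,v_3,v_5]

giving chain groups C_0 ≅ Z^6, C_1 ≅ Z^12, C_2 ≅ Z^6.

∂_1: C_1 → C_0 is given by ∂[p,q] = [q] − [p]. For instance
  ∂[v_2,v_5] = [v_5] − [v_2].
The resulting 6×12 matrix has rank 5, and its Smith normal form has invariant factors (1,1,1,1,1).

∂_2: C_2 → C_1 maps a triangle to the signed sum of its edges. For instance
  ∂[v_2,v_3,v_5] = [v_3,v_5] − [v_2,v_5] + [v_2,v_3],
  ∂[v_0,v_1,v_5] = [v_1,v_5] − [v_0,v_5] + [v_0,v_1].
The 12×6 boundary matrix has rank 6 and Smith normal form diag(1,1,1,1,1,1).

Now H_k = ker ∂_k / im ∂_{k+1}, so:

  H_0: rank C_0 − rank ∂_1 = 6 − 5 = 1, and the invariant factors of ∂_1 are all 1, so H_0 = Z.
  H_1: rank ker ∂_1 − rank ∂_2 = (12 − 5) − 6 = 1, and the invariant factors of ∂_2 are all 1, so H_1 = Z.
  H_2: rank ker ∂_2 − rank ∂_3 = (6 − 6) − 0 = 0, and there is no ∂_3, so H_2 = 0.

As a check, the Euler characteristic is 6 − 12 + 6 = 0, which agrees with 1 − 1 + 0 = 0.
(K is a triangulation of the cylinder S^1 x I.)

H_0 ≅ Z,  H_1 ≅ Z,  H_2 = 0.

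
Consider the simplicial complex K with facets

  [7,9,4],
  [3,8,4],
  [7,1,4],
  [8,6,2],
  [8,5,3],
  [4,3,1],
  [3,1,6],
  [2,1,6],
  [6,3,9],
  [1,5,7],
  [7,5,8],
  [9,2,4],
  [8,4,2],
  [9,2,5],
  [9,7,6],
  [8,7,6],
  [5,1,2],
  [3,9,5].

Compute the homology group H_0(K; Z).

We work with the vertex ordering 1 < 2 < 3 < 4 < 5 < 6 < 7 < 8 < 9. The simplices of K, each written with vertices in increasing order, are:

  0-simplices (9): [1], [2], [3], [4], [5], [6], [7], [8], [9]
  1-simplices (27): (27 of them)
  2-simplices (18): [1,2,5], [1,2,6], [1,3,4], [1,3,6], [1,4,7], [1,5,7], [2,4,8], [2,4,9], [2,5,9], [2,6,8], [3,4,8], [3,5,8], [3,5,9], [3,6,9], [4,7,9], [5,7,8], [6,7,8], [6,7,9]

giving chain groups C_0 ≅ Z^9, C_1 ≅ Z^27, C_2 ≅ Z^18.

The boundary map ∂_1: C_1 → C_0 maps an edge to its endpoints' difference, ∂[p,q] = q − p.
As a 9×27 matrix over Z this has rank 8, with invariant factors (1,1,1,1,1,1,1,1).

The boundary map ∂_2: C_2 → C_1 acts by ∂[p,q,r] = [q,r] − [p,r] + [p,q]. For instance
  ∂[1,2,6] = [2,6] − [1,6] + [1,2],
  ∂[2,4,9] = [4,9] − [2,9] + [2,4].
As a 27×18 matrix over Z this has rank 17, with invariant factors (1,1,1,1,1,1,1,1,1,1,1,1,1,1,1,1,1).

From H_k ≅ ker(∂_k) / im(∂_{k+1}) we obtain:

  H_0: rank C_0 − rank ∂_1 = 9 − 8 = 1, and the invariant factors of ∂_1 are all 1, so H_0 = Z.

(K is a triangulation of the torus T^2.)

H_0 = Z.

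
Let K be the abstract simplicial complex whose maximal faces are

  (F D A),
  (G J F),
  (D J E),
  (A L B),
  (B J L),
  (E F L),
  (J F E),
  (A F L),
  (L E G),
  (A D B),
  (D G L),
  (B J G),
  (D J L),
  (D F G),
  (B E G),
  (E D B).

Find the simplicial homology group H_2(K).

H_2 = Z.

K has 8 vertices, 24 edges, 16 triangles.
rank ∂_2 = 15, rank ∂_3 = 0 ⇒ b_2 = 16 − 15 − 0 = 1. So H_2 ≅ Z.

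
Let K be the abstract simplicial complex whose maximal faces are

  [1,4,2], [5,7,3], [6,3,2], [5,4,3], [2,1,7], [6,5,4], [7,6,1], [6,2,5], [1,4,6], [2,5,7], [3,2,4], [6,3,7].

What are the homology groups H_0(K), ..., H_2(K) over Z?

H_0 ≅ Z,  H_1 ≅ Z/2Z,  H_2 = 0.

Order the vertices as 1 < 2 < 3 < 4 < 5 < 6 < 7. Listing each simplex with vertices in this order, K has dimension 2 with simplices:

  0-simplices (7): [1], [2], [3], [4], [5], [6], [7]
  1-simplices (18): [1,2], [1,4], [1,6], [1,7], [2,3], [2,4], [2,5], [2,6], [2,7], [3,4], [3,5], [3,6], [3,7], [4,5], [4,6], [5,6], [5,7], [6,7]
  2-simplices (12): [1,2,4], [1,2,7], [1,4,6], [1,6,7], [2,3,4], [2,3,6], [2,5,6], [2,5,7], [3,4,5], [3,5,7], [3,6,7], [4,5,6]

giving chain groups C_0 ≅ Z^7, C_1 ≅ Z^18, C_2 ≅ Z^12.

∂_1: C_1 → C_0 sends each edge [p,q] (with p < q) to q − p.
The resulting 7×18 matrix has rank 6, and its Smith normal form has invariant factors (1,1,1,1,1,1).

Boundary ∂_2: C_2 → C_1 acts by ∂[p,q,r] = [q,r] − [p,r] + [p,q]. For instance
  ∂[3,6,7] = [6,7] − [3,7] + [3,6],
  ∂[2,5,7] = [5,7] − [2,7] + [2,5].
The 18×12 boundary matrix has rank 12 and Smith normal form diag(1,1,1,1,1,1,1,1,1,1,1,2).

From H_k ≅ ker(∂_k) / im(∂_{k+1}) we obtain:

  H_0: rank C_0 − rank ∂_1 = 7 − 6 = 1, and the invariant factors of ∂_1 are all 1, so H_0 ≅ Z.
  H_1: rank ker ∂_1 − rank ∂_2 = (18 − 6) − 12 = 0, and ∂_2 has invariant factor 2 > 1, so H_1 ≅ Z/2Z.
  H_2: rank ker ∂_2 − rank ∂_3 = (12 − 12) − 0 = 0, and there is no ∂_3, so H_2 ≅ 0.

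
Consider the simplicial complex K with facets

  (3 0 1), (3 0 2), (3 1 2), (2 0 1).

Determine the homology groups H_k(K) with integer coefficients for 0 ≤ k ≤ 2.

H_0 = Z,  H_1 = 0,  H_2 = Z.

K has 4 vertices, 6 edges, 4 triangles.
rank ∂_0 = 0, rank ∂_1 = 3 ⇒ b_0 = 4 − 0 − 3 = 1; all invariant factors of ∂_1 are 1 so no torsion. So H_0 ≅ Z.
rank ∂_1 = 3, rank ∂_2 = 3 ⇒ b_1 = 6 − 3 − 3 = 0; all invariant factors of ∂_2 are 1 so no torsion. So H_1 ≅ 0.
rank ∂_2 = 3, rank ∂_3 = 0 ⇒ b_2 = 4 − 3 − 0 = 1. So H_2 ≅ Z.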